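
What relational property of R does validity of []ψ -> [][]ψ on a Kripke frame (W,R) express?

This is the 4 axiom.
Its frame correspondent is transitivity — forall x forall y forall z (Rxy & Ryz -> Rxz).

Transitivity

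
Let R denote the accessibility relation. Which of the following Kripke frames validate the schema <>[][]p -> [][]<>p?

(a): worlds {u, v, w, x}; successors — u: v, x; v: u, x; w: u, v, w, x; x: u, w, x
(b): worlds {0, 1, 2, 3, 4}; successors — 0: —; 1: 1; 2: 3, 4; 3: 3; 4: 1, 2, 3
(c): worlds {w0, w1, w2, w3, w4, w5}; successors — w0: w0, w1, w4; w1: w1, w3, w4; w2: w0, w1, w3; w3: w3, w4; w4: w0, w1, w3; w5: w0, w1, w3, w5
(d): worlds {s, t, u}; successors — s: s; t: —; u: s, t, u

This is the axiom for a generalized confluence (Geach) condition; its first-order frame correspondent is forall x forall y forall z ((xRy & x R^2 z) -> exists w (y R^2 w & zRw)).
(a): holds.
(b): fails — 2R3, 2R²1 but no w with 3R²w and 1Rw.
(c): holds.
(d): fails — uRs, uR²t but no w with sR²w and tRw.
Valid on: (a), (c).

(a), (c)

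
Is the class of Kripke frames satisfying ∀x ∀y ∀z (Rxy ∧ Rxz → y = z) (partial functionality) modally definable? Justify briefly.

Yes — defined by ◇q → □q

The condition is partial functionality. A defining modal formula is ◇q → □q.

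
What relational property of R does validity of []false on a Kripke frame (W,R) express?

Emptiness of R

□⊥ is valid iff no world has any successor (otherwise □⊥ fails at any world with one).
Conversely, on a frame with emptiness of R the schema holds at every world under every valuation.
Frame condition: forall x forall y ~Rxy.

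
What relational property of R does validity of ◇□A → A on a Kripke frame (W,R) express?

Symmetry

Equivalently (dual form): A → □◇A.
Suppose A→□◇A is valid. Take Rxy and set V(A)={x}. Then A at x, so □◇A at x, so ◇A at y, so some z with Ryz has A; z=x, i.e. Ryx.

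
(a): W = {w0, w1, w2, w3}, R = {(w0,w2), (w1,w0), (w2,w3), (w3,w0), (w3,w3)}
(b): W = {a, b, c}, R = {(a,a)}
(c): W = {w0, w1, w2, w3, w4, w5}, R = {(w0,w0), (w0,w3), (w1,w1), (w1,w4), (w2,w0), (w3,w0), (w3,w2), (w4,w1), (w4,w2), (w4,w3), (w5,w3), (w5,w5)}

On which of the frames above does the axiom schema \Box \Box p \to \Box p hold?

This is the axiom for density; its first-order frame correspondent is \forall x \forall y (Rxy \to \exists z (Rxz \wedge Rzy)).
(a): fails — Rw1w0 but no z with Rw1z and Rzw0.
(b): satisfies the condition.
(c): fails — Rw3w2 but no z with Rw3z and Rzw2.

(b)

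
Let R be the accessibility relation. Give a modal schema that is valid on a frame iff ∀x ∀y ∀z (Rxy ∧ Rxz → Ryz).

◇q → □◇q

This is the Euclidean property; the standard corresponding axiom is 5: ◇q → □◇q.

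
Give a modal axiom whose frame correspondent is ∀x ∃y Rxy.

A defining formula is □q → ◇q (the D axiom).
Suppose □q→◇q is valid. At any x set V(q)=W. Then □q at x, so ◇q at x, so x has a successor.

□q → ◇q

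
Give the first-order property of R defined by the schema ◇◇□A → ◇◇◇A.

∀x ∀y (xR²y → ∃w (yRw ∧ xR³w))

This is a Sahlqvist (Geach-type) schema ◇^2□^1A → □^0◇^3A.
First-order correspondent: ∀x ∀y (xR²y → ∃w (yRw ∧ xR³w)).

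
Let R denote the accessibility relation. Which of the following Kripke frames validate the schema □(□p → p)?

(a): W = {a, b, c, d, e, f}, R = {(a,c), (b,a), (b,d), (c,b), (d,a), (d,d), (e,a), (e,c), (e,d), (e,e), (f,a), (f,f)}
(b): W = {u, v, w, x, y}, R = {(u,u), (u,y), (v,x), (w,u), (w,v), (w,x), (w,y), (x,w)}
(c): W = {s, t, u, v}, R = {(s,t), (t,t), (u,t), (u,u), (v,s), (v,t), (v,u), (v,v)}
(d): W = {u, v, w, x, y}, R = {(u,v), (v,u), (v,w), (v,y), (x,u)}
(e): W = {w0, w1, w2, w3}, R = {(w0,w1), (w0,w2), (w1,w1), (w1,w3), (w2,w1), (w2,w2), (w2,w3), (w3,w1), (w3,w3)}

(e)

Frame correspondent (Sahlqvist): ∀x ∀y (Rxy → Ryy) — i.e. shift-reflexivity.
(a): fails — Rea but not Raa.
(b): fails — Rxw but not Rww.
(c): fails — Rvs but not Rss.
(d): fails — Ruv but not Rvv.
(e): holds.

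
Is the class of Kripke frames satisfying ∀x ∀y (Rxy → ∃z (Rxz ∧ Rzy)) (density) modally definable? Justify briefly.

Definable; □□p → □p defines it

This is a Sahlqvist condition; the C4 axiom □□p → □p defines it.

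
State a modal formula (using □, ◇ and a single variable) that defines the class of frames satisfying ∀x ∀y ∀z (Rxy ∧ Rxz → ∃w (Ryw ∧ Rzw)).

A defining formula is ◇□r → □◇r (the .2 axiom).
Suppose ◇□r→□◇r is valid. Take Rxy, Rxz and set V(r)={w : Ryw}. Then □r at y so ◇□r at x, so □◇r at x, so ◇r at z, giving w with Rzw and Ryw.

◇□r → □◇r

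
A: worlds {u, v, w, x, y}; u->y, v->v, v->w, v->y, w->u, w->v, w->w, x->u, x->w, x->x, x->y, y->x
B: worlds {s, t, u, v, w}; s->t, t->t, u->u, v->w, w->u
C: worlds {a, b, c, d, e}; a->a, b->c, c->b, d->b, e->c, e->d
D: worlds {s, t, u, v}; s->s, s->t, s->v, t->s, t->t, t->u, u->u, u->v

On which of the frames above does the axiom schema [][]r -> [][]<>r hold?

B

The schema corresponds to a generalized confluence (Geach) condition: forall x forall z (x R^2 z -> exists w (x R^2 w & zRw)).
A: fails — wR²y but no t with wR²t and yRt.
B: ✓.
C: fails — bR²b but no w with bR²w and bRw.
D: fails — sR²v but no w with sR²w and vRw.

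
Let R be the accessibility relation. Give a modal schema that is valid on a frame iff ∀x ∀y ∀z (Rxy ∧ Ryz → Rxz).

This is transitivity; the standard corresponding axiom is 4: □p → □□p.

□p → □□p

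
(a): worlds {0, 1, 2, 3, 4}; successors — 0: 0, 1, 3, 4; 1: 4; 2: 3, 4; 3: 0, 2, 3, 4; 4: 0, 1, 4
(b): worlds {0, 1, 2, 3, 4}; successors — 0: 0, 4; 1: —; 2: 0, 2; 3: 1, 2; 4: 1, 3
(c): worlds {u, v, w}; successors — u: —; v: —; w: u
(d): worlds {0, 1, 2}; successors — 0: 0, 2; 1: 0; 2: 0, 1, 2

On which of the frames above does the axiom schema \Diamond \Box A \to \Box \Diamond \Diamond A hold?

Frame correspondent (Sahlqvist): \forall x \forall y \forall z ((xRy \wedge xRz) \to \exists w (yRw \wedge z R^2 w)) — i.e. a generalized confluence (Geach) condition.
(a): satisfies the condition.
(b): fails — 0R0, 0R4 but no w with 0Rw and 4R²w.
(c): fails — wRu, wRu but no t with uRt and uR²t.
(d): satisfies the condition.

(a), (d)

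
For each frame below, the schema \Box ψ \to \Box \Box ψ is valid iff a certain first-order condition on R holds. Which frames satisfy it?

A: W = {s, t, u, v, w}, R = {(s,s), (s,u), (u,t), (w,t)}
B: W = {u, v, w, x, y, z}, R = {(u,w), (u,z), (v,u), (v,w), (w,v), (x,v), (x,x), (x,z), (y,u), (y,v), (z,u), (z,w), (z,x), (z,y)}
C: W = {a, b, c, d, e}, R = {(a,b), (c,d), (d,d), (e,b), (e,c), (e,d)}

C

Frame correspondent (Sahlqvist): \forall x \forall y \forall z (Rxy \wedge Ryz \to Rxz) — i.e. transitivity.
A: fails — Rsu and Rut but not Rst.
B: fails — Ruz and Rzx but not Rux.
C: condition met.
Valid on: C.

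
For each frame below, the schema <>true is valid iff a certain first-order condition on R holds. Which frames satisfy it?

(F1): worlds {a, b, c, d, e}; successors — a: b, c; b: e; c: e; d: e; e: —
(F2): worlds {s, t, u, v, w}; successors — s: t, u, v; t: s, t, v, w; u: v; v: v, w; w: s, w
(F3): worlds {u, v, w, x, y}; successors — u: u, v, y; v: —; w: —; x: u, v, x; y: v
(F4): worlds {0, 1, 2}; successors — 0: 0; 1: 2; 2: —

(F2)

Frame correspondent (Sahlqvist): forall x exists y Rxy — i.e. seriality.
(F1): fails — world e has no successor.
(F2): satisfies the condition.
(F3): fails — world v has no successor.
(F4): fails — world 2 has no successor.
Valid on: (F2).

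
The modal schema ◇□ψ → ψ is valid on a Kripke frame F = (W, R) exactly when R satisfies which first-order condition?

symmetry: ∀x ∀y (Rxy → Ryx)

This schema is equivalent to the B axiom ψ → □◇ψ.
It corresponds to symmetry: ∀x ∀y (Rxy → Ryx).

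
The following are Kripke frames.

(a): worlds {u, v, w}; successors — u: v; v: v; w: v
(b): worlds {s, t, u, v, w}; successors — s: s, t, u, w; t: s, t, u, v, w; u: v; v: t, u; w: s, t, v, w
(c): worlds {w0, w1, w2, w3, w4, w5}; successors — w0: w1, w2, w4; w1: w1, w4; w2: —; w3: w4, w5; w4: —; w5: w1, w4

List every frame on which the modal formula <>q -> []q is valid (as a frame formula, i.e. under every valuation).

(a)

The schema corresponds to partial functionality: forall x forall y forall z (Rxy & Rxz -> y = z).
(a): satisfies the condition.
(b): fails — s sees both s and t.
(c): fails — w0 sees both w1 and w2.
Valid on: (a).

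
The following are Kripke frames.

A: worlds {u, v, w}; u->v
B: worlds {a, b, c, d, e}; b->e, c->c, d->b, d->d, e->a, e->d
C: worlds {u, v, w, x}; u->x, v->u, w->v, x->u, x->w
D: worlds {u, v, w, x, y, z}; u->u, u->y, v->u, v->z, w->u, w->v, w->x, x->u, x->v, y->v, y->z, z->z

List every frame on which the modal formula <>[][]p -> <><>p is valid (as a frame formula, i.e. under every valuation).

This is the axiom for a generalized confluence (Geach) condition; its first-order frame correspondent is forall x forall y (xRy -> exists w (y R^2 w & x R^2 w)).
A: fails — uRv but no t with vR²t and uR²t.
B: fails — eRa but no w with aR²w and eR²w.
C: fails — uRx but no t with xR²t and uR²t.
D: condition met.
Valid on: D.

D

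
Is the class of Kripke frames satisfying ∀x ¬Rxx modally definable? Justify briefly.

Not modally definable

Any modally definable frame class is closed under surjective bounded morphisms.
The 5-cycle (worlds w0,w1,w2,w3,w4 with w0→w1→w2→w3→w4→w0) is irreflexive, and the map sending every world to a single reflexive point • is a surjective bounded morphism (forth: every edge maps to (•,•); back: every world has a successor). So any modal formula valid on the 5-cycle is also valid on the reflexive point, which is not irreflexive.
So the class is not modally definable.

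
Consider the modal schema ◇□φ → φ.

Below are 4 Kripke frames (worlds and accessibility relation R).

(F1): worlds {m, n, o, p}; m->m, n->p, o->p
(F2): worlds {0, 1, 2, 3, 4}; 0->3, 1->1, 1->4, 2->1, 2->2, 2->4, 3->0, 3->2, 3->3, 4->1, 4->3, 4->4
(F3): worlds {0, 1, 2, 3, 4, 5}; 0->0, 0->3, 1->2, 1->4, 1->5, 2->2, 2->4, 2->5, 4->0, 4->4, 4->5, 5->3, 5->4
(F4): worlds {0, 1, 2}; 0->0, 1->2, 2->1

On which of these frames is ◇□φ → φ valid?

The schema corresponds to symmetry: ∀x ∀y (Rxy → Ryx).
(F1): fails — Rnp but not Rpn.
(F2): fails — R32 but not R23.
(F3): fails — R12 but not R21.
(F4): condition met.
Valid on: (F4).

(F4)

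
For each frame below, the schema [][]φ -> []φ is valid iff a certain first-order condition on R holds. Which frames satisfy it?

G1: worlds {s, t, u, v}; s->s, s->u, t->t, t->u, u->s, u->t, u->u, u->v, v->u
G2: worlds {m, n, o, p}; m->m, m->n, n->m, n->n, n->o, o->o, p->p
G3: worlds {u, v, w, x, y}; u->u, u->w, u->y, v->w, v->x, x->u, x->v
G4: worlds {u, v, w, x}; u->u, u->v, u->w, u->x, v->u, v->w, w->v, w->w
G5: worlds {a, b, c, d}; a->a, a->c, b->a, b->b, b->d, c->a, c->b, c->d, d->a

This is the axiom for density; its first-order frame correspondent is forall x forall y (Rxy -> exists z (Rxz & Rzy)).
G1: condition met.
G2: condition met.
G3: fails — Rvw but no z with Rvz and Rzw.
G4: condition met.
G5: condition met.

G1, G2, G4, G5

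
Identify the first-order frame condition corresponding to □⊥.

Emptiness of R

□⊥ is valid iff no world has any successor (otherwise □⊥ fails at any world with one).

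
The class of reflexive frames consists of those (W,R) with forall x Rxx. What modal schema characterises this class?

□p → p

The condition is reflexivity. The T schema □p → p defines it.
Suppose □p→p is valid. At any x set V(p)={w : Rxw}. Then □p holds at x, so p holds at x, i.e. Rxx.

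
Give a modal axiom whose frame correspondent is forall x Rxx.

□ψ → ψ

The condition is reflexivity. The T schema □ψ → ψ defines it.
Suppose □ψ→ψ is valid. At any x set V(ψ)={w : Rxw}. Then □ψ holds at x, so ψ holds at x, i.e. Rxx.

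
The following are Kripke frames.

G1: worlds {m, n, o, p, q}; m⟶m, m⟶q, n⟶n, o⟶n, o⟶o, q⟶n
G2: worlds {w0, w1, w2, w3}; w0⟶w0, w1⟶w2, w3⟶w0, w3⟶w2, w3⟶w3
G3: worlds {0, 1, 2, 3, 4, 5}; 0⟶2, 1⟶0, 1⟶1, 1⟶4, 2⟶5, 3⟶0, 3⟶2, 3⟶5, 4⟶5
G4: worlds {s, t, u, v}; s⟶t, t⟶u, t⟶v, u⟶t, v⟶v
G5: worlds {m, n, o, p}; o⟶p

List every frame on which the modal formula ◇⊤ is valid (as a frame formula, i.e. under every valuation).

G4

The schema corresponds to seriality: ∀x ∃y Rxy.
G1: fails — world p has no successor.
G2: fails — world w2 has no successor.
G3: fails — world 5 has no successor.
G4: holds.
G5: fails — world m has no successor.
Valid on: G4.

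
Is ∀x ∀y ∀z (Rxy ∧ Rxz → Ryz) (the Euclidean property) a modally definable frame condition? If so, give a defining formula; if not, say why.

Definable; ◇q → □◇q defines it

The condition is the Euclidean property. A defining modal formula is ◇q → □◇q.
Suppose ◇q→□◇q is valid. Take Rxy, Rxz and set V(q)={y}. Then ◇q at x, so □◇q at x, so ◇q at z, so some w with Rzw has q; w=y, i.e. Rzy. By symmetry of the argument, Ryz.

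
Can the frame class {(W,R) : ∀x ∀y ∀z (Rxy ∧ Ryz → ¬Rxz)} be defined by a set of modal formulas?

Not definable by any modal formula

Modal frame validity is preserved under surjective bounded morphisms.
The 5-cycle (worlds s,t,u,v,w with s→t→u→v→w→s) is intransitive. Mapping every world to a single reflexive point • is a surjective bounded morphism; the reflexive point is not intransitive (R••∧R•• but R••).
So the class is not modally definable.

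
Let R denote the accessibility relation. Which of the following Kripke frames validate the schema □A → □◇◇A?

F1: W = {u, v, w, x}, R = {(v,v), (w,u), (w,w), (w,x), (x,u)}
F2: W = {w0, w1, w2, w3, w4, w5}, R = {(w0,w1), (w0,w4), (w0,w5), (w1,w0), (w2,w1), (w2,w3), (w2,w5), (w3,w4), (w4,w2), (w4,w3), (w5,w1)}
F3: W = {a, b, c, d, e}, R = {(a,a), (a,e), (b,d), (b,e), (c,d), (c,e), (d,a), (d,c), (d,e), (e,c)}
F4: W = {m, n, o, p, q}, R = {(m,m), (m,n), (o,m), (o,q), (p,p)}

F3

Frame correspondent (Sahlqvist): ∀x ∀z (xRz → ∃w (xRw ∧ zR²w)) — i.e. a generalized confluence (Geach) condition.
F1: fails — wRu but no t with wRt and uR²t.
F2: fails — w0Rw5 but no w with w0Rw and w5R²w.
F3: condition met.
F4: fails — mRn but no w with mRw and nR²w.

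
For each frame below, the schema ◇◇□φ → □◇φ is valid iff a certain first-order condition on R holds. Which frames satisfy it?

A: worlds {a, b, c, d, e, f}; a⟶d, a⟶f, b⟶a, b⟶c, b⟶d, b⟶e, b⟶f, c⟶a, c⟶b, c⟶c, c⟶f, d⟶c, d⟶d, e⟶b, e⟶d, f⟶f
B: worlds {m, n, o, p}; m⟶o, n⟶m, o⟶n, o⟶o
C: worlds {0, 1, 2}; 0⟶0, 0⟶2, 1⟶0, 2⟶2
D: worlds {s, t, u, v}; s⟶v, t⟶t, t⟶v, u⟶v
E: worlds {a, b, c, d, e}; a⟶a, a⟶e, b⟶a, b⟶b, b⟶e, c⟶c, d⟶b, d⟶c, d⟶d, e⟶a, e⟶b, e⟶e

This is the axiom for a generalized confluence (Geach) condition; its first-order frame correspondent is ∀x ∀y ∀z ((xR²y ∧ xRz) → ∃w (yRw ∧ zRw)).
A: fails — aR²d, aRf but no w with dRw and fRw.
B: fails — mR²n, mRo but no w with nRw and oRw.
C: holds.
D: fails — tR²t, tRv but no w with tRw and vRw.
E: fails — dR²a, dRc but no w with aRw and cRw.
Valid on: C.

C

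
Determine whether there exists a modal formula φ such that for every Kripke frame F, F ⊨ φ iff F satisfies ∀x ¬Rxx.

Modal frame validity is preserved under surjective bounded morphisms.
The 3-cycle (worlds s,t,u with s→t→u→s) is irreflexive, and the map sending every world to a single reflexive point • is a surjective bounded morphism (forth: every edge maps to (•,•); back: every world has a successor). So any modal formula valid on the 3-cycle is also valid on the reflexive point, which is not irreflexive.
So no modal formula (or set of formulas) defines exactly the irreflexive frames.

No — not modally definable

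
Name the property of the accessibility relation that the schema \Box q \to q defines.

reflexivity

This is the T axiom.
Its frame correspondent is reflexivity — \forall x Rxx.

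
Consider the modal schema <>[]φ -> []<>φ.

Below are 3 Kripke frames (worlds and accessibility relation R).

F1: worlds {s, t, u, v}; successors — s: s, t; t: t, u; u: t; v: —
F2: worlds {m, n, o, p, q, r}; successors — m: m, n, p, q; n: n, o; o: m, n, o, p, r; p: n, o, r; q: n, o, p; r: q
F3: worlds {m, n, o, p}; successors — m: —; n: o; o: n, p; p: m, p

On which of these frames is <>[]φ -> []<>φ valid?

Frame correspondent (Sahlqvist): forall x forall y forall z (Rxy & Rxz -> exists w (Ryw & Rzw)) — i.e. convergence.
F1: condition met.
F2: fails — Ron and Ror but n and r have no common successor.
F3: fails — Ron and Rop but n and p have no common successor.
Valid on: F1.

F1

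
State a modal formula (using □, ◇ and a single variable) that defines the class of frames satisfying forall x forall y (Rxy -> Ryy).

□(□r → r)

A defining formula is □(□r → r) (the T□ axiom).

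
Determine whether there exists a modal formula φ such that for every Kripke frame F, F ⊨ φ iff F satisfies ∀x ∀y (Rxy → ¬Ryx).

If a class were modally definable it would be closed under surjective bounded morphisms (Goldblatt–Thomason).
The 5-cycle (worlds 0,1,2,3,4 with 0→1→2→3→4→0) is asymmetric. Mapping every world to a single reflexive point • is a surjective bounded morphism, and the reflexive point is not asymmetric (R•• but asymmetry requires ¬R••).
So no modal formula (or set of formulas) defines exactly the asymmetric frames.

Not definable by any modal formula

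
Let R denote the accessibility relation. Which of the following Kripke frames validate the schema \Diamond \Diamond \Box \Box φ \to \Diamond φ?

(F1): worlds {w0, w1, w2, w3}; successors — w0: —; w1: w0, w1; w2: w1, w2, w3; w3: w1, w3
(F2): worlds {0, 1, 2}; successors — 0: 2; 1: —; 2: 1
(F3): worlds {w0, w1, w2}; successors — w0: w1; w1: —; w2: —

(F3)

The schema corresponds to a generalized confluence (Geach) condition: \forall x \forall y (x R^2 y \to \exists w (y R^2 w \wedge xRw)).
(F1): fails — w1R²w0 but no w with w0R²w and w1Rw.
(F2): fails — 0R²1 but no w with 1R²w and 0Rw.
(F3): condition met.
Valid on: (F3).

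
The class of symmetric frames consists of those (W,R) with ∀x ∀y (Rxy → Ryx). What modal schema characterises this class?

ψ → □◇ψ

A defining formula is ψ → □◇ψ (the B axiom).
Suppose ψ→□◇ψ is valid. Take Rxy and set V(ψ)={x}. Then ψ at x, so □◇ψ at x, so ◇ψ at y, so some z with Ryz has ψ; z=x, i.e. Ryx.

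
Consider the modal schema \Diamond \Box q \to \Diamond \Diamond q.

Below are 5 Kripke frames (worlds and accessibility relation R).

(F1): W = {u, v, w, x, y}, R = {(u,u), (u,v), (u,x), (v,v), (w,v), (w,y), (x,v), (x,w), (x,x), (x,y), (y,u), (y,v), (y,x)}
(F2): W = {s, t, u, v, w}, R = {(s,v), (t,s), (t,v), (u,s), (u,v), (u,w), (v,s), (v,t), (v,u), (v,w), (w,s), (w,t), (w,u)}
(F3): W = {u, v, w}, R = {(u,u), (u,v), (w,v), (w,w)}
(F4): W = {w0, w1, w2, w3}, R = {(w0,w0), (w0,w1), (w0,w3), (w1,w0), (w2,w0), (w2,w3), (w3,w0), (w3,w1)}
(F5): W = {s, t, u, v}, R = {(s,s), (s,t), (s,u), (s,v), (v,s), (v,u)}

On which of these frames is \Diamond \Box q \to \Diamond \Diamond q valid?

The schema corresponds to a generalized confluence (Geach) condition: \forall x \forall y (xRy \to \exists w (yRw \wedge x R^2 w)).
(F1): condition met.
(F2): condition met.
(F3): fails — uRv but no t with vRt and uR²t.
(F4): condition met.
(F5): fails — sRt but no w with tRw and sR²w.

(F1), (F2), (F4)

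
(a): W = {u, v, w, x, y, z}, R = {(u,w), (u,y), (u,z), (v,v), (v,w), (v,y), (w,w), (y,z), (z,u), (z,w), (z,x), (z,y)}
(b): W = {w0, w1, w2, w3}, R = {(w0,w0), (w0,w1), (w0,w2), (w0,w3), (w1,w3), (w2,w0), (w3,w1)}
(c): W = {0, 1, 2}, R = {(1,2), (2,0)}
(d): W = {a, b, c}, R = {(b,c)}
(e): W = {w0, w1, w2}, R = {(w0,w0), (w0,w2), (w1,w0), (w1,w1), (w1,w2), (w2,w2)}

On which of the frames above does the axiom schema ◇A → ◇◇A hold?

(e)

The schema corresponds to a generalized confluence (Geach) condition: ∀x ∀y (xRy → ∃w (y = w ∧ xR²w)).
(a): fails — yRz but no t with z=t and yR²t.
(b): fails — w1Rw3 but no w with w3=w and w1R²w.
(c): fails — 1R2 but no w with 2=w and 1R²w.
(d): fails — bRc but no w with c=w and bR²w.
(e): satisfies the condition.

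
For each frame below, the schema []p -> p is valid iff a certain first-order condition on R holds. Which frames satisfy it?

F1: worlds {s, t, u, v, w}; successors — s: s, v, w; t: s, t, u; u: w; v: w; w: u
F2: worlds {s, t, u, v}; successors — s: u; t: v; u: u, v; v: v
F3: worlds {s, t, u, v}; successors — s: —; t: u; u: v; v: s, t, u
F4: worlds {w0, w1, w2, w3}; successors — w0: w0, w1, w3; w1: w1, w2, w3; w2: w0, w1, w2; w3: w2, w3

This is the axiom for reflexivity; its first-order frame correspondent is forall x Rxx.
F1: fails — world u does not see itself.
F2: fails — world s does not see itself.
F3: fails — world s does not see itself.
F4: ✓.

F4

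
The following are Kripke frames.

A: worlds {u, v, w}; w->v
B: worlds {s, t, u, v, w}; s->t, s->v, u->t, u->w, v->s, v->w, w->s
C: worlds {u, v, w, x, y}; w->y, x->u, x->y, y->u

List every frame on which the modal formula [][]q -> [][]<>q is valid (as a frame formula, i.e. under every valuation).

This is the axiom for a generalized confluence (Geach) condition; its first-order frame correspondent is forall x forall z (x R^2 z -> exists w (x R^2 w & zRw)).
A: satisfies the condition.
B: fails — sR²s but no w* with sR²w* and sRw*.
C: fails — wR²u but no t with wR²t and uRt.

A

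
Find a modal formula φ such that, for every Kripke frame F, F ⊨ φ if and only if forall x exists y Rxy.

A defining formula is □r → ◇r (the D axiom).

□r → ◇r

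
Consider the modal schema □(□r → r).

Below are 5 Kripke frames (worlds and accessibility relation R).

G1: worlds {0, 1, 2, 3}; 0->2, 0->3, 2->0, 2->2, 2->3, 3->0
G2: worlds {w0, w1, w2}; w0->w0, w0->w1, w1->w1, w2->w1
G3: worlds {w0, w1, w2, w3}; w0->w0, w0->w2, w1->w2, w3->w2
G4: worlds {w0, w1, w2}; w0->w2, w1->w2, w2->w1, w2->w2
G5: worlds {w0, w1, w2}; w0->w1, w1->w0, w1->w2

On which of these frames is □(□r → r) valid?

Frame correspondent (Sahlqvist): ∀x ∀y (Rxy → Ryy) — i.e. shift-reflexivity.
G1: fails — R23 but not R33.
G2: holds.
G3: fails — Rw1w2 but not Rw2w2.
G4: fails — Rw2w1 but not Rw1w1.
G5: fails — Rw1w2 but not Rw2w2.

G2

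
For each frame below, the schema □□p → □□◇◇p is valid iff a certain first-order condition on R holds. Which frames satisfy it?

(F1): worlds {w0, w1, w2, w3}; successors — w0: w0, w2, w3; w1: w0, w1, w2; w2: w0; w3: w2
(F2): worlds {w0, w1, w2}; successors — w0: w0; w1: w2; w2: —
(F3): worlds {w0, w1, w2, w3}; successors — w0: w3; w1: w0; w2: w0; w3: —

(F1), (F2)

The schema corresponds to a generalized confluence (Geach) condition: ∀x ∀z (xR²z → ∃w (xR²w ∧ zR²w)).
(F1): ✓.
(F2): ✓.
(F3): fails — w1R²w3 but no w with w1R²w and w3R²w.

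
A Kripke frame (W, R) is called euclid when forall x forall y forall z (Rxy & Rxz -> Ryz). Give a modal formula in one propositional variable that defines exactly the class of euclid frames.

◇s → □◇s

A defining formula is ◇s → □◇s (the 5 axiom).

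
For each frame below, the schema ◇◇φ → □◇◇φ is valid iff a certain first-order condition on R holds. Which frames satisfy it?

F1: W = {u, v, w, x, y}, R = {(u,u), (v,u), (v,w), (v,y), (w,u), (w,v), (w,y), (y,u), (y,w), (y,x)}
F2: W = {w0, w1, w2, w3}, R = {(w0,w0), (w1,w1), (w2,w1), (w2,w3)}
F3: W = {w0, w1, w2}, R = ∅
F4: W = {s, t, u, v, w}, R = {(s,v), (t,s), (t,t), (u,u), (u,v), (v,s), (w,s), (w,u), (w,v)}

The schema corresponds to a generalized confluence (Geach) condition: ∀x ∀y ∀z ((xR²y ∧ xRz) → ∃w (y = w ∧ zR²w)).
F1: fails — vR²v, vRu but no t with v=t and uR²t.
F2: fails — w2R²w1, w2Rw3 but no w with w1=w and w3R²w.
F3: ✓.
F4: fails — sR²s, sRv but no w* with s=w* and vR²w*.

F3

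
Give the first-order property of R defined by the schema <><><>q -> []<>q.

This is a Sahlqvist (Geach-type) schema ◇^3□^0q → □^1◇^1q.
Minimal-valuation argument: fix x; take any y with xR^3y and any z with xR^1z. Set V(q) to the set of worlds R-reachable from y in exactly 0 steps. Then □^0q holds at y, so the antecedent holds at x; validity forces ◇^1q at z, giving a w with zR^1w and yR^0w.
First-order correspondent: forall x forall y forall z ((x R^3 y & xRz) -> exists w (y = w & zRw)).

forall x forall y forall z ((x R^3 y & xRz) -> exists w (y = w & zRw))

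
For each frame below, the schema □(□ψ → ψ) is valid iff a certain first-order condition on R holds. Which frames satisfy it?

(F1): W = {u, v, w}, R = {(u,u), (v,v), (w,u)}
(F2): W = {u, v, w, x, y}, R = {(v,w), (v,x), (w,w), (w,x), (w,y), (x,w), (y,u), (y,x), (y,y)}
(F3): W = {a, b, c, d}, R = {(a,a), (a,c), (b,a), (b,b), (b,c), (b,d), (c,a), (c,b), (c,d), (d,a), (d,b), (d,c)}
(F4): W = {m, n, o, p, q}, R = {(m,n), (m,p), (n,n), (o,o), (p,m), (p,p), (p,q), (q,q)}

This is the axiom for shift-reflexivity; its first-order frame correspondent is ∀x ∀y (Rxy → Ryy).
(F1): holds.
(F2): fails — Ryx but not Rxx.
(F3): fails — Rbc but not Rcc.
(F4): fails — Rpm but not Rmm.

(F1)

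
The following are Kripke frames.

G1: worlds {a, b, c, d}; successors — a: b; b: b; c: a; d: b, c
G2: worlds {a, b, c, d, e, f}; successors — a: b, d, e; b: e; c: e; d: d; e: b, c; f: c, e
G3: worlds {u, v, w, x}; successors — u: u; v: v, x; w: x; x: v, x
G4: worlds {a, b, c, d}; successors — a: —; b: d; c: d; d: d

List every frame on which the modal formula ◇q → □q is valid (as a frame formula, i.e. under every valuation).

G4

This is the axiom for partial functionality; its first-order frame correspondent is ∀x ∀y ∀z (Rxy ∧ Rxz → y = z).
G1: fails — d sees both b and c.
G2: fails — a sees both b and d.
G3: fails — v sees both v and x.
G4: condition met.
Valid on: G4.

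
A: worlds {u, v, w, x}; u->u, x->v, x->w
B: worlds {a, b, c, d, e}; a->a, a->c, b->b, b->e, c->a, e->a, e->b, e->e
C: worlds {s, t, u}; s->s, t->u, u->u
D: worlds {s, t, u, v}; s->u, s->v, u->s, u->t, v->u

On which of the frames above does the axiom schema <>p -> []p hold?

The schema corresponds to partial functionality: forall x forall y forall z (Rxy & Rxz -> y = z).
A: fails — x sees both v and w.
B: fails — a sees both a and c.
C: condition met.
D: fails — s sees both u and v.

C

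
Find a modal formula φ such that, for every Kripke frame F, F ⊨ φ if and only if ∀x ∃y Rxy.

This is seriality; the standard corresponding axiom is D: □p → ◇p.
Suppose □p→◇p is valid. At any x set V(p)=W. Then □p at x, so ◇p at x, so x has a successor.

□p → ◇p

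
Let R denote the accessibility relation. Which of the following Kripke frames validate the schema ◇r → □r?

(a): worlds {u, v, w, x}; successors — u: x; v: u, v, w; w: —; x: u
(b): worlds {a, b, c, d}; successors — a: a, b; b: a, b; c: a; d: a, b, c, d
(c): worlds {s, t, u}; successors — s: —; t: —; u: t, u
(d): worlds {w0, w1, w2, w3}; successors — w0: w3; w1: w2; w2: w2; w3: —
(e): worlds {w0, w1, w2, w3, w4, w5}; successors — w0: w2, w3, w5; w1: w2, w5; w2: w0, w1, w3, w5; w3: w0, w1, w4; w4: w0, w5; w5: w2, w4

(d)

This is the axiom for partial functionality; its first-order frame correspondent is ∀x ∀y ∀z (Rxy ∧ Rxz → y = z).
(a): fails — v sees both u and v.
(b): fails — a sees both a and b.
(c): fails — u sees both t and u.
(d): satisfies the condition.
(e): fails — w0 sees both w2 and w3.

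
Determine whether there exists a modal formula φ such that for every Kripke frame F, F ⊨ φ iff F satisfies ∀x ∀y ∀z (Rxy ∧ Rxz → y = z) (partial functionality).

Definable; ◇q → □q defines it

This is a Sahlqvist condition; the CD axiom ◇q → □q defines it.
Suppose ◇q→□q is valid. Take Rxy, Rxz and set V(q)={y}. Then ◇q at x, so □q at x, so q at z, i.e. z=y.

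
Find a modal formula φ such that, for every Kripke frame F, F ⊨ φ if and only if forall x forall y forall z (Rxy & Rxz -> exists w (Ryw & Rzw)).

A defining formula is ◇□ψ → □◇ψ (the .2 axiom).
Suppose ◇□ψ→□◇ψ is valid. Take Rxy, Rxz and set V(ψ)={w : Ryw}. Then □ψ at y so ◇□ψ at x, so □◇ψ at x, so ◇ψ at z, giving w with Rzw and Ryw.

◇□ψ → □◇ψ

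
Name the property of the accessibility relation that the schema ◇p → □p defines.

Suppose ◇p→□p is valid. Take Rxy, Rxz and set V(p)={y}. Then ◇p at x, so □p at x, so p at z, i.e. z=y.

Partial functionality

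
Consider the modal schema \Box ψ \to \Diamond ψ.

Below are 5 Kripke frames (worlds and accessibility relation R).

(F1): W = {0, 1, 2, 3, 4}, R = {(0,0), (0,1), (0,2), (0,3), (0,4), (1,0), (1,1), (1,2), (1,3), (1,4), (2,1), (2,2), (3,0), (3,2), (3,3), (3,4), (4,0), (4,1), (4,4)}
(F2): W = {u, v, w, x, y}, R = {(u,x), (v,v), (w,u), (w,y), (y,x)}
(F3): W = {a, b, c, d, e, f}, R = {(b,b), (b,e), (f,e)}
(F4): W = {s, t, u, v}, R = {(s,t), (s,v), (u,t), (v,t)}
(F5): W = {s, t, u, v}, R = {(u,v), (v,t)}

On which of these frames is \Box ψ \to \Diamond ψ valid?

(F1)

The schema corresponds to seriality: \forall x \exists y Rxy.
(F1): condition met.
(F2): fails — world x has no successor.
(F3): fails — world a has no successor.
(F4): fails — world t has no successor.
(F5): fails — world s has no successor.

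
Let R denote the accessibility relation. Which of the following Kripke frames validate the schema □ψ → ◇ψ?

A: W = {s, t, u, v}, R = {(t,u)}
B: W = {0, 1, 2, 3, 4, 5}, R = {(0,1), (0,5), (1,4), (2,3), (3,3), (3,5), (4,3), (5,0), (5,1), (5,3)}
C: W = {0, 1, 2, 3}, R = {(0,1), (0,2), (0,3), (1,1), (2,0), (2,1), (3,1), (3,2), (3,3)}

B, C

This is the axiom for seriality; its first-order frame correspondent is ∀x ∃y Rxy.
A: fails — world s has no successor.
B: satisfies the condition.
C: satisfies the condition.
Valid on: B, C.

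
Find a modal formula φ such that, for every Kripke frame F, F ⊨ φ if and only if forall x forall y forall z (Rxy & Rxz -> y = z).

The condition is partial functionality. The CD schema ◇ψ → □ψ defines it.
Suppose ◇ψ→□ψ is valid. Take Rxy, Rxz and set V(ψ)={y}. Then ◇ψ at x, so □ψ at x, so ψ at z, i.e. z=y.

◇ψ → □ψ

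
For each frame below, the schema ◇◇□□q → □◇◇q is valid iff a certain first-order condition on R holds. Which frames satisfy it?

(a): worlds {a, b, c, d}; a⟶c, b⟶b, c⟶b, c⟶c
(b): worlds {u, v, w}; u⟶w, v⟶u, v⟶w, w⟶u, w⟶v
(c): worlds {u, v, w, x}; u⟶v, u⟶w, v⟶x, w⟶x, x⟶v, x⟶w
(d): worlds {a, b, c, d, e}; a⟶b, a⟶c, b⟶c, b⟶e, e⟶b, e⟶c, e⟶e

Frame correspondent (Sahlqvist): ∀x ∀y ∀z ((xR²y ∧ xRz) → ∃w (yR²w ∧ zR²w)) — i.e. a generalized confluence (Geach) condition.
(a): ✓.
(b): ✓.
(c): fails — uR²x, uRv but no t with xR²t and vR²t.
(d): fails — aR²c, aRb but no w with cR²w and bR²w.

(a), (b)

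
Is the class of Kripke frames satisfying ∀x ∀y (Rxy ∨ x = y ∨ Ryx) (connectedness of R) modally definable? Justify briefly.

Not definable by any modal formula

Any modally definable frame class is closed under disjoint unions.
Take 4 disjoint single-world reflexive frames: each is trivially connected, but their disjoint union has 4 worlds with no edge between distinct components, so it is not connected.
So the class is not modally definable.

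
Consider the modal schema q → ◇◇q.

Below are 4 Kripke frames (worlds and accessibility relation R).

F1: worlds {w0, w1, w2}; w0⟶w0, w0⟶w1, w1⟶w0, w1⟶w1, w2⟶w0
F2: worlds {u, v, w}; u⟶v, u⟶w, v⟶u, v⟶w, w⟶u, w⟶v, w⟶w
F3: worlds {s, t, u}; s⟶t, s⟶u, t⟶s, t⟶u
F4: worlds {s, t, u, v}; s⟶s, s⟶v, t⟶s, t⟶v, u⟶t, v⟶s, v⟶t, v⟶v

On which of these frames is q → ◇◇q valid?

F2

This is the axiom for a generalized confluence (Geach) condition; its first-order frame correspondent is ∀x ∃w (x = w ∧ xR²w).
F1: fails — at w2 but no w with w2=w and w2R²w.
F2: satisfies the condition.
F3: fails — at u but no w with u=w and uR²w.
F4: fails — at u but no w with u=w and uR²w.
Valid on: F2.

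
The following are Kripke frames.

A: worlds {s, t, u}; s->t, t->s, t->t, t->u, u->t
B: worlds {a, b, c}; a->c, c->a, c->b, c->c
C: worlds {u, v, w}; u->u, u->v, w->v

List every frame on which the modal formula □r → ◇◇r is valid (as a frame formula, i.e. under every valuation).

The schema corresponds to a generalized confluence (Geach) condition: ∀x ∃w (xRw ∧ xR²w).
A: satisfies the condition.
B: fails — at b but no w with bRw and bR²w.
C: fails — at v but no t with vRt and vR²t.
Valid on: A.

A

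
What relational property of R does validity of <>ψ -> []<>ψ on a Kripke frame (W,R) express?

the Euclidean property: forall x forall y forall z (Rxy & Rxz -> Ryz)

Suppose ◇ψ→□◇ψ is valid. Take Rxy, Rxz and set V(ψ)={y}. Then ◇ψ at x, so □◇ψ at x, so ◇ψ at z, so some w with Rzw has ψ; w=y, i.e. Rzy. By symmetry of the argument, Ryz.
Conversely, on a frame with the Euclidean property the schema holds at every world under every valuation.
So the correspondent is the Euclidean property.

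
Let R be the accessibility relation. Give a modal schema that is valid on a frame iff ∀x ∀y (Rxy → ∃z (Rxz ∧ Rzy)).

□□r → □r

This is density; the standard corresponding axiom is C4: □□r → □r.
Suppose □□r→□r is valid. Take Rxy and set V(r)={w : xR²w}. Then □□r at x, so □r at x, so r at y, i.e. ∃z(Rxz∧Rzy).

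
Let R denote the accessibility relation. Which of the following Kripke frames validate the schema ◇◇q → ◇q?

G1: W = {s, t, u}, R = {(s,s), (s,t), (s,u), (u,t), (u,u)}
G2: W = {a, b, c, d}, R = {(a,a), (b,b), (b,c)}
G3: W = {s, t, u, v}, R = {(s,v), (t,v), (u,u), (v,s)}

The schema corresponds to transitivity: ∀x ∀y ∀z (Rxy ∧ Ryz → Rxz).
G1: holds.
G2: holds.
G3: fails — Rsv and Rvs but not Rss.

G1, G2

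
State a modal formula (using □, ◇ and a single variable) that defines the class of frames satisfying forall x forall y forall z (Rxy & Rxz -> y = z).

This is partial functionality; the standard corresponding axiom is CD: ◇r → □r.
Suppose ◇r→□r is valid. Take Rxy, Rxz and set V(r)={y}. Then ◇r at x, so □r at x, so r at z, i.e. z=y.

◇r → □r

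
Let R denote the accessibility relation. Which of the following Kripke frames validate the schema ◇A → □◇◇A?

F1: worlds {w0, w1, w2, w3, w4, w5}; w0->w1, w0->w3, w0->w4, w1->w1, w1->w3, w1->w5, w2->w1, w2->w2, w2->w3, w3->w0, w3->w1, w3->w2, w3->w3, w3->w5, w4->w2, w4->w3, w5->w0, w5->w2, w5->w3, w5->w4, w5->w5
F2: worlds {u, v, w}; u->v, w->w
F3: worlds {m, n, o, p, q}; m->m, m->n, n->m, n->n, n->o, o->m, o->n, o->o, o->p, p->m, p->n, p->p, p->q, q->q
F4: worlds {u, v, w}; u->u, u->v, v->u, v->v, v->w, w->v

F4

This is the axiom for a generalized confluence (Geach) condition; its first-order frame correspondent is ∀x ∀y ∀z ((xRy ∧ xRz) → ∃w (y = w ∧ zR²w)).
F1: fails — w0Rw4, w0Rw4 but no w with w4=w and w4R²w.
F2: fails — uRv, uRv but no t with v=t and vR²t.
F3: fails — oRp, oRm but no w with p=w and mR²w.
F4: satisfies the condition.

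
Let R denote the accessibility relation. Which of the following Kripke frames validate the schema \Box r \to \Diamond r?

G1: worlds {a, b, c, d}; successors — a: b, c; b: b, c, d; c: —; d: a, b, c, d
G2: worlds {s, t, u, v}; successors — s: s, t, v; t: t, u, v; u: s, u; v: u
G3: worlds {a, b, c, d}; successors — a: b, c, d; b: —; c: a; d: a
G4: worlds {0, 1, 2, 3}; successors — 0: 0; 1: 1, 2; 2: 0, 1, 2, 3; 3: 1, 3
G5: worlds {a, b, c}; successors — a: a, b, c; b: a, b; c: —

G2, G4

The schema corresponds to seriality: \forall x \exists y Rxy.
G1: fails — world c has no successor.
G2: holds.
G3: fails — world b has no successor.
G4: holds.
G5: fails — world c has no successor.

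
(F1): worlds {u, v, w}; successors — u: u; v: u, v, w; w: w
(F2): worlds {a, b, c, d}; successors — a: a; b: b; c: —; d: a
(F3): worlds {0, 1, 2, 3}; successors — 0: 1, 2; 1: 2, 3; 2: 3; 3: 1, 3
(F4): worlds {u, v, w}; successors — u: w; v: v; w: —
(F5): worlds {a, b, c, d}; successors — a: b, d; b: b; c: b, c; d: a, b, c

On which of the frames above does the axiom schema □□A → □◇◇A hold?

Frame correspondent (Sahlqvist): ∀x ∀z (xRz → ∃w (xR²w ∧ zR²w)) — i.e. a generalized confluence (Geach) condition.
(F1): ✓.
(F2): ✓.
(F3): ✓.
(F4): fails — uRw but no t with uR²t and wR²t.
(F5): ✓.

(F1), (F2), (F3), (F5)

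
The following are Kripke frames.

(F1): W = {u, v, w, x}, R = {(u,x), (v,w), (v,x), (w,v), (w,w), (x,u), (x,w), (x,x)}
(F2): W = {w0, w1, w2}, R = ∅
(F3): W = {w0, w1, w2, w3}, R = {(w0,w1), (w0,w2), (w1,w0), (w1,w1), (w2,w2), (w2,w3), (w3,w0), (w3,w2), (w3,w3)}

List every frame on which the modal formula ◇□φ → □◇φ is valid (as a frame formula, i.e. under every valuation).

(F2)

This is the axiom for convergence; its first-order frame correspondent is ∀x ∀y ∀z (Rxy ∧ Rxz → ∃w (Ryw ∧ Rzw)).
(F1): fails — Rxw and Rxu but w and u have no common successor.
(F2): satisfies the condition.
(F3): fails — Rw0w1 and Rw0w2 but w1 and w2 have no common successor.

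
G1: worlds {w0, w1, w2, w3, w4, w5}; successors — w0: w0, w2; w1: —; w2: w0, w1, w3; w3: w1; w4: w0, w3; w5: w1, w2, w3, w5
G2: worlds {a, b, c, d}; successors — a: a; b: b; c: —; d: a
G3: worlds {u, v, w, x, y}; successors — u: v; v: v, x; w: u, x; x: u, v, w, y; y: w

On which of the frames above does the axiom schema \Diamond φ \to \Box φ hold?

The schema corresponds to partial functionality: \forall x \forall y \forall z (Rxy \wedge Rxz \to y = z).
G1: fails — w0 sees both w0 and w2.
G2: ✓.
G3: fails — v sees both v and x.
Valid on: G2.

G2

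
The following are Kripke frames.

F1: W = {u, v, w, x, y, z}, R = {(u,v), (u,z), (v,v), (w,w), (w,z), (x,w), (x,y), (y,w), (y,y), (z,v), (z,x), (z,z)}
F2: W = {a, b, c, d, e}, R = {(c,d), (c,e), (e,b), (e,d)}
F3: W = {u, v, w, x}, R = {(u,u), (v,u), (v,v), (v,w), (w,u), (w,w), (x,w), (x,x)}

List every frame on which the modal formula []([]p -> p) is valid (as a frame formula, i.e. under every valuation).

F3

Frame correspondent (Sahlqvist): forall x forall y (Rxy -> Ryy) — i.e. shift-reflexivity.
F1: fails — Rzx but not Rxx.
F2: fails — Red but not Rdd.
F3: satisfies the condition.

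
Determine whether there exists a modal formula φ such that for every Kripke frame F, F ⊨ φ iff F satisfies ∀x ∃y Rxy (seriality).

Yes — defined by □p → ◇p

Yes: it is seriality, defined by the D schema □p → ◇p.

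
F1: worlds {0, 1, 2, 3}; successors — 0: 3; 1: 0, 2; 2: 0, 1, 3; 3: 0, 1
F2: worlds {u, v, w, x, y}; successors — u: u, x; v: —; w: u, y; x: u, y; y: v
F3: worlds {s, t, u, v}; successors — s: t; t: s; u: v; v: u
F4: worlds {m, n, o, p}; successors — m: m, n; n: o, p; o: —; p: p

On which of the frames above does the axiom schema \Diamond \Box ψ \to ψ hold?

F3

The schema corresponds to symmetry: \forall x \forall y (Rxy \to Ryx).
F1: fails — R10 but not R01.
F2: fails — Rwu but not Ruw.
F3: condition met.
F4: fails — Rno but not Ron.
Valid on: F3.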